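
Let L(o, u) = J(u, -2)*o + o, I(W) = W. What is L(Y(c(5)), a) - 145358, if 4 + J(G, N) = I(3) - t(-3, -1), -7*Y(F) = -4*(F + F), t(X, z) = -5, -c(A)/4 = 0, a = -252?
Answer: -145358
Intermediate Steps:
c(A) = 0 (c(A) = -4*0 = 0)
Y(F) = 8*F/7 (Y(F) = -(-4)*(F + F)/7 = -(-4)*2*F/7 = -(-8)*F/7 = 8*F/7)
J(G, N) = 4 (J(G, N) = -4 + (3 - 1*(-5)) = -4 + (3 + 5) = -4 + 8 = 4)
L(o, u) = 5*o (L(o, u) = 4*o + o = 5*o)
L(Y(c(5)), a) - 145358 = 5*((8/7)*0) - 145358 = 5*0 - 145358 = 0 - 145358 = -145358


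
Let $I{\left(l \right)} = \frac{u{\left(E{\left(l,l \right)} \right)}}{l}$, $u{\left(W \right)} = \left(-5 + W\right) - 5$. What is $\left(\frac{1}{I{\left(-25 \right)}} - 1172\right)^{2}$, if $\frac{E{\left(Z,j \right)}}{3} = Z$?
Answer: $\frac{396766561}{289} \approx 1.3729 \cdot 10^{6}$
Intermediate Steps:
$E{\left(Z,j \right)} = 3 Z$
$u{\left(W \right)} = -10 + W$
$I{\left(l \right)} = \frac{-10 + 3 l}{l}$
$\left(\frac{1}{I{\left(-25 \right)}} - 1172\right)^{2} = \left(\frac{1}{3 - \frac{10}{-25}} - 1172\right)^{2} = \left(\frac{1}{3 - - \frac{2}{5}} - 1172\right)^{2} = \left(\frac{1}{3 + \frac{2}{5}} - 1172\right)^{2} = \left(\frac{1}{\frac{17}{5}} - 1172\right)^{2} = \left(\frac{5}{17} - 1172\right)^{2} = \left(- \frac{19919}{17}\right)^{2} = \frac{396766561}{289}$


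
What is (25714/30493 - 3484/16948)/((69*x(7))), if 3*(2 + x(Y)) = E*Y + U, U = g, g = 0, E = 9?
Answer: 27463605/56459893517 ≈ 0.00048643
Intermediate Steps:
U = 0
x(Y) = -2 + 3*Y (x(Y) = -2 + (9*Y + 0)/3 = -2 + (9*Y)/3 = -2 + 3*Y)
(25714/30493 - 3484/16948)/((69*x(7))) = (25714/30493 - 3484/16948)/((69*(-2 + 3*7))) = (25714*(1/30493) - 3484*1/16948)/((69*(-2 + 21))) = (25714/30493 - 871/4237)/((69*19)) = (82390815/129198841)/1311 = (82390815/129198841)*(1/1311) = 27463605/56459893517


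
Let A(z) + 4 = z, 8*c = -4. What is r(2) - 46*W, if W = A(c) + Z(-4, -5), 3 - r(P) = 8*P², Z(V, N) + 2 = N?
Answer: 500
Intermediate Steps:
Z(V, N) = -2 + N
c = -½ (c = (⅛)*(-4) = -½ ≈ -0.50000)
A(z) = -4 + z
r(P) = 3 - 8*P²
W = -23/2 (W = (-4 - ½) + (-2 - 5) = -9/2 - 7 = -23/2 ≈ -11.500)
r(2) - 46*W = (3 - 8*2²) - 46*(-23/2) = (3 - 8*4) + 529 = (3 - 32) + 529 = -29 + 529 = 500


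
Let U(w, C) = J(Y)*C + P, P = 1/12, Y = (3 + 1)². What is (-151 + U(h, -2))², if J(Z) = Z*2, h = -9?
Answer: 6651241/144 ≈ 46189.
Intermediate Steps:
Y = 16 (Y = 4² = 16)
P = 1/12 ≈ 0.083333
J(Z) = 2*Z
U(w, C) = 1/12 + 32*C (U(w, C) = (2*16)*C + 1/12 = 32*C + 1/12 = 1/12 + 32*C)
(-151 + U(h, -2))² = (-151 + (1/12 + 32*(-2)))² = (-151 + (1/12 - 64))² = (-151 - 767/12)² = (-2579/12)² = 6651241/144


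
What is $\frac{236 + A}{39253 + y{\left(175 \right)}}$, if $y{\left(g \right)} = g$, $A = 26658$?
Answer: $\frac{13447}{19714} \approx 0.6821$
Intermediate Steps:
$\frac{236 + A}{39253 + y{\left(175 \right)}} = \frac{236 + 26658}{39253 + 175} = \frac{26894}{39428} = 26894 \cdot \frac{1}{39428} = \frac{13447}{19714}$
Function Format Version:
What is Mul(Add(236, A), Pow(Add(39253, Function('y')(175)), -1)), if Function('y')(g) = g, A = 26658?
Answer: Rational(13447, 19714) ≈ 0.68210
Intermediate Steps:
Mul(Add(236, A), Pow(Add(39253, Function('y')(175)), -1)) = Mul(Add(236, 26658), Pow(Add(39253, 175), -1)) = Mul(26894, Pow(39428, -1)) = Mul(26894, Rational(1, 39428)) = Rational(13447, 19714)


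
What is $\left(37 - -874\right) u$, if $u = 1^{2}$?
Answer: $911$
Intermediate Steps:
$u = 1$
$\left(37 - -874\right) u = \left(37 - -874\right) 1 = \left(37 + 874\right) 1 = 911 \cdot 1 = 911$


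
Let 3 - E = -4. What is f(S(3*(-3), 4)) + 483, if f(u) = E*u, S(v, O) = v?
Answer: 420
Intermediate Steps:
E = 7 (E = 3 - 1*(-4) = 3 + 4 = 7)
f(u) = 7*u
f(S(3*(-3), 4)) + 483 = 7*(3*(-3)) + 483 = 7*(-9) + 483 = -63 + 483 = 420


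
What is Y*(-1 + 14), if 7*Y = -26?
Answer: -338/7 ≈ -48.286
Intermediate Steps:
Y = -26/7 (Y = (1/7)*(-26) = -26/7 ≈ -3.7143)
Y*(-1 + 14) = -26*(-1 + 14)/7 = -26/7*13 = -338/7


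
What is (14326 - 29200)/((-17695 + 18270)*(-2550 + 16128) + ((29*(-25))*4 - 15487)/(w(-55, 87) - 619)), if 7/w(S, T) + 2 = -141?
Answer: -48766888/25597795583 ≈ -0.0019051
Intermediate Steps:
w(S, T) = -7/143 (w(S, T) = 7/(-2 - 141) = 7/(-143) = 7*(-1/143) = -7/143)
(14326 - 29200)/((-17695 + 18270)*(-2550 + 16128) + ((29*(-25))*4 - 15487)/(w(-55, 87) - 619)) = (14326 - 29200)/((-17695 + 18270)*(-2550 + 16128) + ((29*(-25))*4 - 15487)/(-7/143 - 619)) = -14874/(575*13578 + (-725*4 - 15487)/(-88524/143)) = -14874/(7807350 + (-2900 - 15487)*(-143/88524)) = -14874/(7807350 - 18387*(-143/88524)) = -14874/(7807350 + 292149/9836) = -14874/76793386749/9836 = -14874*9836/76793386749 = -48766888/25597795583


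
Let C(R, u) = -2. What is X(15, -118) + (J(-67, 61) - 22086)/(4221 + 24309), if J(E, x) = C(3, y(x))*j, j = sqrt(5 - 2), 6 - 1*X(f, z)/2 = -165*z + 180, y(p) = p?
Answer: -62272707/1585 - sqrt(3)/14265 ≈ -39289.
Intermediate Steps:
X(f, z) = -348 + 330*z (X(f, z) = 12 - 2*(-165*z + 180) = 12 - 2*(180 - 165*z) = 12 + (-360 + 330*z) = -348 + 330*z)
j = sqrt(3) ≈ 1.7320
J(E, x) = -2*sqrt(3)
X(15, -118) + (J(-67, 61) - 22086)/(4221 + 24309) = (-348 + 330*(-118)) + (-2*sqrt(3) - 22086)/(4221 + 24309) = (-348 - 38940) + (-22086 - 2*sqrt(3))/28530 = -39288 + (-22086 - 2*sqrt(3))*(1/28530) = -39288 + (-1227/1585 - sqrt(3)/14265) = -62272707/1585 - sqrt(3)/14265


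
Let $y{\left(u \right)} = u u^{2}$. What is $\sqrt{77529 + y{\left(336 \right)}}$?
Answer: $\sqrt{38010585} \approx 6165.3$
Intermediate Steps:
$y{\left(u \right)} = u^{3}$
$\sqrt{77529 + y{\left(336 \right)}} = \sqrt{77529 + 336^{3}} = \sqrt{77529 + 37933056} = \sqrt{38010585}$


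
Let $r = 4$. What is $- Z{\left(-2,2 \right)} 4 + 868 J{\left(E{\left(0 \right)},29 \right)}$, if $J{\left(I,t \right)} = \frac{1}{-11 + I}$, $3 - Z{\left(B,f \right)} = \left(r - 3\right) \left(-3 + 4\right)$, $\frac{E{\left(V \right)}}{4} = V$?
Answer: $- \frac{956}{11} \approx -86.909$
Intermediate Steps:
$E{\left(V \right)} = 4 V$
$Z{\left(B,f \right)} = 2$ ($Z{\left(B,f \right)} = 3 - \left(4 - 3\right) \left(-3 + 4\right) = 3 - 1 \cdot 1 = 3 - 1 = 2$)
$- Z{\left(-2,2 \right)} 4 + 868 J{\left(E{\left(0 \right)},29 \right)} = \left(-1\right) 2 \cdot 4 + \frac{868}{-11 + 4 \cdot 0} = \left(-2\right) 4 + \frac{868}{-11 + 0} = -8 + \frac{868}{-11} = -8 + 868 \left(- \frac{1}{11}\right) = -8 - \frac{868}{11} = - \frac{956}{11}$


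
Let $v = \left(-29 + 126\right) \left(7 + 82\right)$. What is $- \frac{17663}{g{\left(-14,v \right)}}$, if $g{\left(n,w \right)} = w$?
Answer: $- \frac{17663}{8633} \approx -2.046$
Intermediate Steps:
$v = 8633$ ($v = 97 \cdot 89 = 8633$)
$- \frac{17663}{g{\left(-14,v \right)}} = - \frac{17663}{8633}$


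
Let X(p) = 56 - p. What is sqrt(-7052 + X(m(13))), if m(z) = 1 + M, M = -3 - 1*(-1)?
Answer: I*sqrt(6995) ≈ 83.636*I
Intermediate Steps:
M = -2 (M = -3 + 1 = -2)
m(z) = -1 (m(z) = 1 - 2 = -1)
sqrt(-7052 + X(m(13))) = sqrt(-7052 + (56 - 1*(-1))) = sqrt(-7052 + (56 + 1)) = sqrt(-7052 + 57) = sqrt(-6995) = I*sqrt(6995)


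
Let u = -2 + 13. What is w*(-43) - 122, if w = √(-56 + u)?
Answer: -122 - 129*I*√5 ≈ -122.0 - 288.45*I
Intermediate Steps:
u = 11
w = 3*I*√5 (w = √(-56 + 11) = √(-45) = 3*I*√5 ≈ 6.7082*I)
w*(-43) - 122 = (3*I*√5)*(-43) - 122 = -129*I*√5 - 122 = -122 - 129*I*√5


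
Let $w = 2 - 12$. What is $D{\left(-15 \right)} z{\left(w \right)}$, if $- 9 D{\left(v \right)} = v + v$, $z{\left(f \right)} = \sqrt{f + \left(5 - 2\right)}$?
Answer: $\frac{10 i \sqrt{7}}{3} \approx 8.8192 i$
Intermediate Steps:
$w = -10$ ($w = 2 - 12 = -10$)
$z{\left(f \right)} = \sqrt{3 + f}$ ($z{\left(f \right)} = \sqrt{f + 3} = \sqrt{3 + f}$)
$D{\left(v \right)} = - \frac{2 v}{9}$ ($D{\left(v \right)} = - \frac{v + v}{9} = - \frac{2 v}{9}$)
$D{\left(-15 \right)} z{\left(w \right)} = \left(- \frac{2}{9}\right) \left(-15\right) \sqrt{3 - 10} = \frac{10 \sqrt{-7}}{3} = \frac{10 i \sqrt{7}}{3}$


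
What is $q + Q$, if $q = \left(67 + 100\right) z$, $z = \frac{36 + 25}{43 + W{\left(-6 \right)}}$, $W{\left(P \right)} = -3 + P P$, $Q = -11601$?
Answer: $- \frac{871489}{76} \approx -11467.0$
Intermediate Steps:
$W{\left(P \right)} = -3 + P^{2}$
$z = \frac{61}{76}$ ($z = \frac{36 + 25}{43 - \left(3 - \left(-6\right)^{2}\right)} = \frac{61}{43 + \left(-3 + 36\right)} = \frac{61}{43 + 33} = \frac{61}{76} \approx 0.80263$)
$q = \frac{10187}{76}$ ($q = \left(67 + 100\right) \frac{61}{76} = 167 \cdot \frac{61}{76} = \frac{10187}{76} \approx 134.04$)
$q + Q = \frac{10187}{76} - 11601 = - \frac{871489}{76}$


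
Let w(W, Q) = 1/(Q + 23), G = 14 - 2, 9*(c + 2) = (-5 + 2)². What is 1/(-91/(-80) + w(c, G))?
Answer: 560/653 ≈ 0.85758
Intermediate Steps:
c = -1 (c = -2 + (-5 + 2)²/9 = -2 + (⅑)*(-3)² = -2 + (⅑)*9 = -2 + 1 = -1)
G = 12
w(W, Q) = 1/(23 + Q)
1/(-91/(-80) + w(c, G)) = 1/(-91/(-80) + 1/(23 + 12)) = 1/(-91*(-1/80) + 1/35) = 1/(91/80 + 1/35) = 1/(653/560) = 560/653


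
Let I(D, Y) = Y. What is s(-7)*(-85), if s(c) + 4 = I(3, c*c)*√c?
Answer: 340 - 4165*I*√7 ≈ 340.0 - 11020.0*I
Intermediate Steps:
s(c) = -4 + c^(5/2) (s(c) = -4 + (c*c)*√c = -4 + c²*√c = -4 + c^(5/2))
s(-7)*(-85) = (-4 + (-7)^(5/2))*(-85) = (-4 + 49*I*√7)*(-85) = 340 - 4165*I*√7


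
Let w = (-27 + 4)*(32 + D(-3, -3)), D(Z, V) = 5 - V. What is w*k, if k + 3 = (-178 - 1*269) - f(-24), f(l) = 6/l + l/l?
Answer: 414690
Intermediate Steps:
f(l) = 1 + 6/l (f(l) = 6/l + 1 = 1 + 6/l)
w = -920 (w = (-27 + 4)*(32 + (5 - 1*(-3))) = -23*(32 + (5 + 3)) = -23*(32 + 8) = -23*40 = -920)
k = -1803/4 (k = -3 + ((-178 - 1*269) - (6 - 24)/(-24)) = -3 + ((-178 - 269) - (-1)*(-18)/24) = -3 + (-447 - 1*¾) = -3 + (-447 - ¾) = -3 - 1791/4 = -1803/4 ≈ -450.75)
w*k = -920*(-1803/4) = 414690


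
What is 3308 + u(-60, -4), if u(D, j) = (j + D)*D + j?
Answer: 7144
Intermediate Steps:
u(D, j) = j + D*(D + j) (u(D, j) = (D + j)*D + j = D*(D + j) + j = j + D*(D + j))
3308 + u(-60, -4) = 3308 + (-4 + (-60)**2 - 60*(-4)) = 3308 + (-4 + 3600 + 240) = 3308 + 3836 = 7144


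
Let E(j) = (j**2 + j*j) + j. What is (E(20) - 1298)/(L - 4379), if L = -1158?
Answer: 478/5537 ≈ 0.086328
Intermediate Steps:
E(j) = j + 2*j**2 (E(j) = (j**2 + j**2) + j = 2*j**2 + j = j + 2*j**2)
(E(20) - 1298)/(L - 4379) = (20*(1 + 2*20) - 1298)/(-1158 - 4379) = (20*(1 + 40) - 1298)/(-5537) = (20*41 - 1298)*(-1/5537) = (820 - 1298)*(-1/5537) = -478*(-1/5537) = 478/5537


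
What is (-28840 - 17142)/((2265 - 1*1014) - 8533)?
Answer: 22991/3641 ≈ 6.3145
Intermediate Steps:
(-28840 - 17142)/((2265 - 1*1014) - 8533) = -45982/((2265 - 1014) - 8533) = -45982/(1251 - 8533) = -45982/(-7282) = -45982*(-1/7282) = 22991/3641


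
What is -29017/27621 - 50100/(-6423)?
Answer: 399145303/59136561 ≈ 6.7495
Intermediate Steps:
-29017/27621 - 50100/(-6423) = -29017*1/27621 - 50100*(-1/6423) = -29017/27621 + 16700/2141 = 399145303/59136561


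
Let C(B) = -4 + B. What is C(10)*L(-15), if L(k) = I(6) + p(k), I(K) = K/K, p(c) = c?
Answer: -84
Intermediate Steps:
I(K) = 1
L(k) = 1 + k
C(10)*L(-15) = (-4 + 10)*(1 - 15) = 6*(-14) = -84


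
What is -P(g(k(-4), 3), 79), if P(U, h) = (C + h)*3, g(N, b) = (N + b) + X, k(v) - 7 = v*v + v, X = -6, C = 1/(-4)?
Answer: -945/4 ≈ -236.25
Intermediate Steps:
C = -1/4 ≈ -0.25000
k(v) = 7 + v + v**2 (k(v) = 7 + (v*v + v) = 7 + (v**2 + v) = 7 + (v + v**2) = 7 + v + v**2)
g(N, b) = -6 + N + b (g(N, b) = (N + b) - 6 = -6 + N + b)
P(U, h) = -3/4 + 3*h (P(U, h) = (-1/4 + h)*3 = -3/4 + 3*h)
-P(g(k(-4), 3), 79) = -(-3/4 + 3*79) = -(-3/4 + 237) = -1*945/4 = -945/4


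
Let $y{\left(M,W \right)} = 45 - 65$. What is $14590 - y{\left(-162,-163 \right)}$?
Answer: $14610$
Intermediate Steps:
$y{\left(M,W \right)} = -20$
$14590 - y{\left(-162,-163 \right)} = 14590 - -20 = 14590 + 20 = 14610$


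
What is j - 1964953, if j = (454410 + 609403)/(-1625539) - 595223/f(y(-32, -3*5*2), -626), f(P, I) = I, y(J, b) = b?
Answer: -1998544549648283/1017587414 ≈ -1.9640e+6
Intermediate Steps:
j = 966892253259/1017587414 (j = (454410 + 609403)/(-1625539) - 595223/(-626) = 1063813*(-1/1625539) - 595223*(-1/626) = -1063813/1625539 + 595223/626 = 966892253259/1017587414 ≈ 950.18)
j - 1964953 = 966892253259/1017587414 - 1964953 = -1998544549648283/1017587414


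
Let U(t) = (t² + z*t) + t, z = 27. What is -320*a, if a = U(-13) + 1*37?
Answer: 50560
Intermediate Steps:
U(t) = t² + 28*t (U(t) = (t² + 27*t) + t = t² + 28*t)
a = -158 (a = -13*(28 - 13) + 1*37 = -13*15 + 37 = -195 + 37 = -158)
-320*a = -320*(-158) = 50560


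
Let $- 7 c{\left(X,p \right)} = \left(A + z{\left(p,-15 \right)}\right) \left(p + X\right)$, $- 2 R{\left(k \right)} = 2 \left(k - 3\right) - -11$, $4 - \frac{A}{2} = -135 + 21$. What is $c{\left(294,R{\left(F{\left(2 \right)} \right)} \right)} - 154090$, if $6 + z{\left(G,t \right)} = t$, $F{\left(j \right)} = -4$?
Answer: $- \frac{2284325}{14} \approx -1.6317 \cdot 10^{5}$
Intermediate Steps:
$z{\left(G,t \right)} = -6 + t$
$A = 236$ ($A = 8 - 2 \left(-135 + 21\right) = 8 - -228 = 8 + 228 = 236$)
$R{\left(k \right)} = - \frac{5}{2} - k$ ($R{\left(k \right)} = - \frac{2 \left(k - 3\right) - -11}{2} = - \frac{2 \left(-3 + k\right) + 11}{2} = - \frac{\left(-6 + 2 k\right) + 11}{2} = - \frac{5 + 2 k}{2} = - \frac{5}{2} - k$)
$c{\left(X,p \right)} = - \frac{215 X}{7} - \frac{215 p}{7}$ ($c{\left(X,p \right)} = - \frac{\left(236 - 21\right) \left(p + X\right)}{7} = - \frac{\left(236 - 21\right) \left(X + p\right)}{7} = - \frac{215 \left(X + p\right)}{7} = - \frac{215 X + 215 p}{7} = - \frac{215 X}{7} - \frac{215 p}{7}$)
$c{\left(294,R{\left(F{\left(2 \right)} \right)} \right)} - 154090 = \left(\left(- \frac{215}{7}\right) 294 - \frac{215 \left(- \frac{5}{2} - -4\right)}{7}\right) - 154090 = \left(-9030 - \frac{215 \left(- \frac{5}{2} + 4\right)}{7}\right) - 154090 = \left(-9030 - \frac{645}{14}\right) - 154090 = - \frac{127065}{14} - 154090 = - \frac{2284325}{14}$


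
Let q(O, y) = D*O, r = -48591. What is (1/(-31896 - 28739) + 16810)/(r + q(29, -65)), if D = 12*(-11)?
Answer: -1019274349/3178426065 ≈ -0.32069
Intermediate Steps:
D = -132
q(O, y) = -132*O
(1/(-31896 - 28739) + 16810)/(r + q(29, -65)) = (1/(-31896 - 28739) + 16810)/(-48591 - 132*29) = (1/(-60635) + 16810)/(-48591 - 3828) = (-1/60635 + 16810)/(-52419) = (1019274349/60635)*(-1/52419) = -1019274349/3178426065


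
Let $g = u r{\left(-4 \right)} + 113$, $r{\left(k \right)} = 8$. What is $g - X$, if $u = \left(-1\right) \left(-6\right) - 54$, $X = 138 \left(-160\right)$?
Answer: $21809$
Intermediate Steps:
$X = -22080$
$u = -48$ ($u = 6 - 54 = -48$)
$g = -271$ ($g = \left(-48\right) 8 + 113 = -384 + 113 = -271$)
$g - X = -271 - -22080 = -271 + 22080 = 21809$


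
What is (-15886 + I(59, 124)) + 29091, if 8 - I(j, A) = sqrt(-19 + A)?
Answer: 13213 - sqrt(105) ≈ 13203.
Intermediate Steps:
I(j, A) = 8 - sqrt(-19 + A)
(-15886 + I(59, 124)) + 29091 = (-15886 + (8 - sqrt(-19 + 124))) + 29091 = (-15886 + (8 - sqrt(105))) + 29091 = (-15878 - sqrt(105)) + 29091 = 13213 - sqrt(105)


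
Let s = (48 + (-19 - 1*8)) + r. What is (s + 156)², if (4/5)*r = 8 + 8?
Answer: 38809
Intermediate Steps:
r = 20 (r = 5*(8 + 8)/4 = (5/4)*16 = 20)
s = 41 (s = (48 + (-19 - 1*8)) + 20 = (48 + (-19 - 8)) + 20 = (48 - 27) + 20 = 21 + 20 = 41)
(s + 156)² = (41 + 156)² = 197² = 38809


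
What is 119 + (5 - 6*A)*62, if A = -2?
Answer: 1173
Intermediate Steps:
119 + (5 - 6*A)*62 = 119 + (5 - 6*(-2))*62 = 119 + (5 + 12)*62 = 119 + 17*62 = 119 + 1054 = 1173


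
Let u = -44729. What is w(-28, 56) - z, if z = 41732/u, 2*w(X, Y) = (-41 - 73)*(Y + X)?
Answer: -71345752/44729 ≈ -1595.1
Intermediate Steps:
w(X, Y) = -57*X - 57*Y (w(X, Y) = ((-41 - 73)*(Y + X))/2 = (-114*(X + Y))/2 = (-114*X - 114*Y)/2 = -57*X - 57*Y)
z = -41732/44729 (z = 41732/(-44729) = 41732*(-1/44729) = -41732/44729 ≈ -0.93300)
w(-28, 56) - z = (-57*(-28) - 57*56) - 1*(-41732/44729) = (1596 - 3192) + 41732/44729 = -1596 + 41732/44729 = -71345752/44729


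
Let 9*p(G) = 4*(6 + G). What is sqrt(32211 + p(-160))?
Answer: sqrt(289283)/3 ≈ 179.28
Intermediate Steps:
p(G) = 8/3 + 4*G/9 (p(G) = (4*(6 + G))/9 = (24 + 4*G)/9 = 8/3 + 4*G/9)
sqrt(32211 + p(-160)) = sqrt(32211 + (8/3 + (4/9)*(-160))) = sqrt(32211 + (8/3 - 640/9)) = sqrt(32211 - 616/9) = sqrt(289283/9) = sqrt(289283)/3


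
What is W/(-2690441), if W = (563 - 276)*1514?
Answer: -434518/2690441 ≈ -0.16150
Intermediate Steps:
W = 434518 (W = 287*1514 = 434518)
W/(-2690441) = 434518/(-2690441) = 434518*(-1/2690441) = -434518/2690441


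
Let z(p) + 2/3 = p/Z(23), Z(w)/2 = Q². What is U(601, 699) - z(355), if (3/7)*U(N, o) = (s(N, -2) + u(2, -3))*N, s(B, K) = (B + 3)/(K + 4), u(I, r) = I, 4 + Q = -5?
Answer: 69061865/162 ≈ 4.2631e+5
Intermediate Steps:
Q = -9 (Q = -4 - 5 = -9)
Z(w) = 162 (Z(w) = 2*(-9)² = 2*81 = 162)
s(B, K) = (3 + B)/(4 + K)
U(N, o) = 7*N*(7/2 + N/2)/3 (U(N, o) = 7*(((3 + N)/(4 - 2) + 2)*N)/3 = 7*(((3 + N)/2 + 2)*N)/3 = 7*(((3/2 + N/2) + 2)*N)/3 = 7*((7/2 + N/2)*N)/3 = 7*(N*(7/2 + N/2))/3 = 7*N*(7/2 + N/2)/3)
z(p) = -⅔ + p/162
U(601, 699) - z(355) = (7/6)*601*(7 + 601) - (-⅔ + (1/162)*355) = (7/6)*601*608 - (-⅔ + 355/162) = 1278928/3 - 1*247/162 = 1278928/3 - 247/162 = 69061865/162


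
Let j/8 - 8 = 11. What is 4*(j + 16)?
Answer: 672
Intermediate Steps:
j = 152 (j = 64 + 8*11 = 64 + 88 = 152)
4*(j + 16) = 4*(152 + 16) = 4*168 = 672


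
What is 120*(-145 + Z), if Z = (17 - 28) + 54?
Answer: -12240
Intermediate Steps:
Z = 43 (Z = -11 + 54 = 43)
120*(-145 + Z) = 120*(-145 + 43) = 120*(-102) = -12240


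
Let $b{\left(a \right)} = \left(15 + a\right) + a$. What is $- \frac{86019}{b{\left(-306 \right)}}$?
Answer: $\frac{28673}{199} \approx 144.09$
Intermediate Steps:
$b{\left(a \right)} = 15 + 2 a$
$- \frac{86019}{b{\left(-306 \right)}} = - \frac{86019}{15 + 2 \left(-306\right)} = - \frac{86019}{15 - 612} = - \frac{86019}{-597} = \left(-86019\right) \left(- \frac{1}{597}\right) = \frac{28673}{199}$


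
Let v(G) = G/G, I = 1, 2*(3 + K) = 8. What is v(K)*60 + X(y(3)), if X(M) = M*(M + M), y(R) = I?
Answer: 62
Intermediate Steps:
K = 1 (K = -3 + (½)*8 = -3 + 4 = 1)
y(R) = 1
v(G) = 1
X(M) = 2*M² (X(M) = M*(2*M) = 2*M²)
v(K)*60 + X(y(3)) = 1*60 + 2*1² = 60 + 2*1 = 60 + 2 = 62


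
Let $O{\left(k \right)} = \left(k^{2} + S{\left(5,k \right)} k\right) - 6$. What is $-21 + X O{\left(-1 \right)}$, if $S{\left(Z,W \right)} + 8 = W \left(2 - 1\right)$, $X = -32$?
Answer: $-149$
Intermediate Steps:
$S{\left(Z,W \right)} = -8 + W$ ($S{\left(Z,W \right)} = -8 + W \left(2 - 1\right) = -8 + W 1 = -8 + W$)
$O{\left(k \right)} = -6 + k^{2} + k \left(-8 + k\right)$ ($O{\left(k \right)} = \left(k^{2} + \left(-8 + k\right) k\right) - 6 = \left(k^{2} + k \left(-8 + k\right)\right) - 6 = -6 + k^{2} + k \left(-8 + k\right)$)
$-21 + X O{\left(-1 \right)} = -21 - 32 \left(-6 + \left(-1\right)^{2} - \left(-8 - 1\right)\right) = -21 - 32 \left(-6 + 1 - -9\right) = -21 - 32 \left(-6 + 1 + 9\right) = -21 - 128 = -149$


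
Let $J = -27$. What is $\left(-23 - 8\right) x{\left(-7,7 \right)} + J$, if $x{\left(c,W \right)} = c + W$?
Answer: $-27$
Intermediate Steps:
$x{\left(c,W \right)} = W + c$
$\left(-23 - 8\right) x{\left(-7,7 \right)} + J = \left(-23 - 8\right) \left(7 - 7\right) - 27 = \left(-31\right) 0 - 27 = 0 - 27 = -27$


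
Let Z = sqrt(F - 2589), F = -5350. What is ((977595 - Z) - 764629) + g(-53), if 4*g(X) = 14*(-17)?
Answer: 425813/2 - I*sqrt(7939) ≈ 2.1291e+5 - 89.101*I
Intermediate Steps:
Z = I*sqrt(7939) (Z = sqrt(-5350 - 2589) = sqrt(-7939) = I*sqrt(7939) ≈ 89.101*I)
g(X) = -119/2 (g(X) = (14*(-17))/4 = (1/4)*(-238) = -119/2)
((977595 - Z) - 764629) + g(-53) = ((977595 - I*sqrt(7939)) - 764629) - 119/2 = (212966 - I*sqrt(7939)) - 119/2 = 425813/2 - I*sqrt(7939)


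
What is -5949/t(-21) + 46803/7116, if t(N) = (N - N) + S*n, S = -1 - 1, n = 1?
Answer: 7071115/2372 ≈ 2981.1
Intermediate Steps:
S = -2
t(N) = -2 (t(N) = (N - N) - 2*1 = 0 - 2 = -2)
-5949/t(-21) + 46803/7116 = -5949/(-2) + 46803/7116 = -5949*(-1/2) + 46803*(1/7116) = 5949/2 + 15601/2372 = 7071115/2372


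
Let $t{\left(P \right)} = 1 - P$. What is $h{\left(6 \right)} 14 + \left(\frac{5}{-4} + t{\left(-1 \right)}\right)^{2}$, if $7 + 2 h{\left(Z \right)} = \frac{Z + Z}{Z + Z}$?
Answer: $- \frac{663}{16} \approx -41.438$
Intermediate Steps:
$h{\left(Z \right)} = -3$ ($h{\left(Z \right)} = - \frac{7}{2} + \frac{\left(Z + Z\right) \frac{1}{Z + Z}}{2} = - \frac{7}{2} + \frac{2 Z \frac{1}{2 Z}}{2} = - \frac{7}{2} + \frac{1}{2} \cdot 1 = - \frac{7}{2} + \frac{1}{2} = -3$)
$h{\left(6 \right)} 14 + \left(\frac{5}{-4} + t{\left(-1 \right)}\right)^{2} = \left(-3\right) 14 + \left(\frac{5}{-4} + \left(1 - -1\right)\right)^{2} = -42 + \left(5 \left(- \frac{1}{4}\right) + \left(1 + 1\right)\right)^{2} = -42 + \left(- \frac{5}{4} + 2\right)^{2} = -42 + \left(\frac{3}{4}\right)^{2} = -42 + \frac{9}{16} = - \frac{663}{16}$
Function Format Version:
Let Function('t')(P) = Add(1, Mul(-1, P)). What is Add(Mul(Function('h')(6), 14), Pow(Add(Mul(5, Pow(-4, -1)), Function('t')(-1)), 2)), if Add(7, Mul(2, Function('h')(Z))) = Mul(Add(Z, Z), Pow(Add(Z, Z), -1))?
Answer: Rational(-663, 16) ≈ -41.438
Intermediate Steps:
Function('h')(Z) = -3 (Function('h')(Z) = Add(Rational(-7, 2), Mul(Rational(1, 2), Mul(Add(Z, Z), Pow(Add(Z, Z), -1)))) = Add(Rational(-7, 2), Mul(Rational(1, 2), Mul(Mul(2, Z), Pow(Mul(2, Z), -1)))) = Add(Rational(-7, 2), Mul(Rational(1, 2), Mul(Mul(2, Z), Mul(Rational(1, 2), Pow(Z, -1))))) = Add(Rational(-7, 2), Mul(Rational(1, 2), 1)) = Add(Rational(-7, 2), Rational(1, 2)) = -3)
Add(Mul(Function('h')(6), 14), Pow(Add(Mul(5, Pow(-4, -1)), Function('t')(-1)), 2)) = Add(Mul(-3, 14), Pow(Add(Mul(5, Pow(-4, -1)), Add(1, Mul(-1, -1))), 2)) = Add(-42, Pow(Add(Mul(5, Rational(-1, 4)), Add(1, 1)), 2)) = Add(-42, Pow(Add(Rational(-5, 4), 2), 2)) = Add(-42, Pow(Rational(3, 4), 2)) = Add(-42, Rational(9, 16)) = Rational(-663, 16)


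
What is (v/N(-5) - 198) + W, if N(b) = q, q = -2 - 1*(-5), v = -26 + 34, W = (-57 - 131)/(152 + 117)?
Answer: -158198/807 ≈ -196.03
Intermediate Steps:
W = -188/269 ≈ -0.69888
v = 8
q = 3 (q = -2 + 5 = 3)
N(b) = 3
(v/N(-5) - 198) + W = (8/3 - 198) - 188/269 = -586/3 - 188/269 = -158198/807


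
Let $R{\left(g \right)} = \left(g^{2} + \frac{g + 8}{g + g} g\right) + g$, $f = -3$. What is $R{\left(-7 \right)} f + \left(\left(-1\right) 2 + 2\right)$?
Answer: $- \frac{255}{2} \approx -127.5$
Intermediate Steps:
$R{\left(g \right)} = 4 + g^{2} + \frac{3 g}{2}$ ($R{\left(g \right)} = \left(g^{2} + \frac{8 + g}{2 g} g\right) + g = \left(g^{2} + \left(4 + \frac{g}{2}\right)\right) + g = \left(4 + g^{2} + \frac{g}{2}\right) + g = 4 + g^{2} + \frac{3 g}{2}$)
$R{\left(-7 \right)} f + \left(\left(-1\right) 2 + 2\right) = \left(4 + \left(-7\right)^{2} + \frac{3}{2} \left(-7\right)\right) \left(-3\right) + \left(\left(-1\right) 2 + 2\right) = \left(4 + 49 - \frac{21}{2}\right) \left(-3\right) + \left(-2 + 2\right) = \frac{85}{2} \left(-3\right) + 0 = - \frac{255}{2} + 0 = - \frac{255}{2}$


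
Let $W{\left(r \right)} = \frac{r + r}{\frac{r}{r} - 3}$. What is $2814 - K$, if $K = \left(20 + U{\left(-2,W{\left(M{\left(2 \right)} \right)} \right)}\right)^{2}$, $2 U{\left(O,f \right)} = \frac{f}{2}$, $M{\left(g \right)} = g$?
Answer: $\frac{9735}{4} \approx 2433.8$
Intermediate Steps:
$W{\left(r \right)} = - r$ ($W{\left(r \right)} = \frac{2 r}{1 - 3} = \frac{2 r}{-2} = 2 r \left(- \frac{1}{2}\right) = - r$)
$U{\left(O,f \right)} = \frac{f}{4}$ ($U{\left(O,f \right)} = \frac{f \frac{1}{2}}{2} = \frac{\frac{1}{2} f}{2} = \frac{f}{4}$)
$K = \frac{1521}{4}$ ($K = \left(20 + \frac{\left(-1\right) 2}{4}\right)^{2} = \left(20 + \frac{1}{4} \left(-2\right)\right)^{2} = \left(20 - \frac{1}{2}\right)^{2} = \left(\frac{39}{2}\right)^{2} = \frac{1521}{4} \approx 380.25$)
$2814 - K = 2814 - \frac{1521}{4} = \frac{9735}{4}$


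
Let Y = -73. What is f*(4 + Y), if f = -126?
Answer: 8694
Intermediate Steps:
f*(4 + Y) = -126*(4 - 73) = -126*(-69) = 8694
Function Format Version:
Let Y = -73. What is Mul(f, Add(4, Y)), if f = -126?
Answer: 8694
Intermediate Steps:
Mul(f, Add(4, Y)) = Mul(-126, Add(4, -73)) = Mul(-126, -69) = 8694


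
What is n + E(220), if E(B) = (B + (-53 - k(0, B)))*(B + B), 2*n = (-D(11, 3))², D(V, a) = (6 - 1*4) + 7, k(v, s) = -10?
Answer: 155841/2 ≈ 77921.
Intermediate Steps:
D(V, a) = 9 (D(V, a) = (6 - 4) + 7 = 2 + 7 = 9)
n = 81/2 (n = (-1*9)²/2 = (½)*(-9)² = (½)*81 = 81/2 ≈ 40.500)
E(B) = 2*B*(-43 + B) (E(B) = (B + (-53 - 1*(-10)))*(B + B) = (B + (-53 + 10))*(2*B) = (B - 43)*(2*B) = (-43 + B)*(2*B) = 2*B*(-43 + B))
n + E(220) = 81/2 + 2*220*(-43 + 220) = 81/2 + 2*220*177 = 81/2 + 77880 = 155841/2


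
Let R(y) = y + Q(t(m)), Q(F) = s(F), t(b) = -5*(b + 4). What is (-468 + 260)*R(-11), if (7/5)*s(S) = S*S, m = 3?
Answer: -179712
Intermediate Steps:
s(S) = 5*S²/7 (s(S) = 5*(S*S)/7 = 5*S²/7)
t(b) = -20 - 5*b (t(b) = -5*(4 + b) = -20 - 5*b)
Q(F) = 5*F²/7
R(y) = 875 + y (R(y) = y + 5*(-20 - 5*3)²/7 = y + 5*(-20 - 15)²/7 = y + (5/7)*(-35)² = y + (5/7)*1225 = y + 875 = 875 + y)
(-468 + 260)*R(-11) = (-468 + 260)*(875 - 11) = -208*864 = -179712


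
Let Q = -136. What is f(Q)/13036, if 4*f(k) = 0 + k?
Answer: -17/6518 ≈ -0.0026082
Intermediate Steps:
f(k) = k/4 (f(k) = (0 + k)/4 = k/4)
f(Q)/13036 = ((¼)*(-136))/13036 = -34*1/13036 = -17/6518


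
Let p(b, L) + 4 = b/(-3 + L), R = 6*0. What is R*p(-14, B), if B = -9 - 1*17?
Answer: 0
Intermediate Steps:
B = -26 (B = -9 - 17 = -26)
R = 0
p(b, L) = -4 + b/(-3 + L)
R*p(-14, B) = 0*((12 - 14 - 4*(-26))/(-3 - 26)) = 0*((12 - 14 + 104)/(-29)) = 0*(-1/29*102) = 0*(-102/29) = 0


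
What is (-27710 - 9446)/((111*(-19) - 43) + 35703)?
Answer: -5308/4793 ≈ -1.1074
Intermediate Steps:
(-27710 - 9446)/((111*(-19) - 43) + 35703) = -37156/((-2109 - 43) + 35703) = -37156/(-2152 + 35703) = -37156/33551 = -37156*1/33551 = -5308/4793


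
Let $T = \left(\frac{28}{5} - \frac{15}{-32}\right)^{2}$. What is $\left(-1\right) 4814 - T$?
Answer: $- \frac{124181241}{25600} \approx -4850.8$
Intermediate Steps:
$T = \frac{942841}{25600}$ ($T = \left(28 \cdot \frac{1}{5} - - \frac{15}{32}\right)^{2} = \left(\frac{28}{5} + \frac{15}{32}\right)^{2} = \left(\frac{971}{160}\right)^{2} = \frac{942841}{25600} \approx 36.83$)
$\left(-1\right) 4814 - T = \left(-1\right) 4814 - \frac{942841}{25600} = -4814 - \frac{942841}{25600} = - \frac{124181241}{25600}$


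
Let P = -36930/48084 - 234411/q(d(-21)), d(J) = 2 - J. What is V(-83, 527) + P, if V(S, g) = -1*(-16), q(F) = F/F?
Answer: -1878447685/8014 ≈ -2.3440e+5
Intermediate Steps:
q(F) = 1
V(S, g) = 16
P = -1878575909/8014 (P = -36930/48084 - 234411/1 = -36930*1/48084 - 234411*1 = -6155/8014 - 234411 = -1878575909/8014 ≈ -2.3441e+5)
V(-83, 527) + P = 16 - 1878575909/8014 = -1878447685/8014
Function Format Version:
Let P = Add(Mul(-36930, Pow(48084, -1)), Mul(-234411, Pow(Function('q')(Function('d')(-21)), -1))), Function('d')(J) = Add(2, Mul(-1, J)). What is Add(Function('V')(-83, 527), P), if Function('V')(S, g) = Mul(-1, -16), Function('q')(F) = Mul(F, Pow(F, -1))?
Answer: Rational(-1878447685, 8014) ≈ -2.3440e+5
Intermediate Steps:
Function('q')(F) = 1
Function('V')(S, g) = 16
P = Rational(-1878575909, 8014) (P = Add(Mul(-36930, Pow(48084, -1)), Mul(-234411, Pow(1, -1))) = Add(Mul(-36930, Rational(1, 48084)), Mul(-234411, 1)) = Add(Rational(-6155, 8014), -234411) = Rational(-1878575909, 8014) ≈ -2.3441e+5)
Add(Function('V')(-83, 527), P) = Add(16, Rational(-1878575909, 8014)) = Rational(-1878447685, 8014)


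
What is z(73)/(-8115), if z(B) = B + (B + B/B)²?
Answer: -5549/8115 ≈ -0.68379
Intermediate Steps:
z(B) = B + (1 + B)² (z(B) = B + (B + 1)² = B + (1 + B)²)
z(73)/(-8115) = (73 + (1 + 73)²)/(-8115) = (73 + 74²)*(-1/8115) = (73 + 5476)*(-1/8115) = 5549*(-1/8115) = -5549/8115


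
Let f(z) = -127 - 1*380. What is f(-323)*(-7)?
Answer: 3549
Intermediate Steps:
f(z) = -507 (f(z) = -127 - 380 = -507)
f(-323)*(-7) = -507*(-7) = 3549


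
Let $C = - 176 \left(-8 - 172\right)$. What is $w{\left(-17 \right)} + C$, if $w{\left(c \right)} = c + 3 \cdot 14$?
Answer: $31705$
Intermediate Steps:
$C = 31680$ ($C = \left(-176\right) \left(-180\right) = 31680$)
$w{\left(c \right)} = 42 + c$ ($w{\left(c \right)} = c + 42 = 42 + c$)
$w{\left(-17 \right)} + C = \left(42 - 17\right) + 31680 = 25 + 31680 = 31705$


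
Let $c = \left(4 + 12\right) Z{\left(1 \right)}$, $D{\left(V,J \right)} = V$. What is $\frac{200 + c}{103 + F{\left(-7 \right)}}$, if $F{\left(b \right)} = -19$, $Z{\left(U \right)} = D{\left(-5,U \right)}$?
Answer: $\frac{10}{7} \approx 1.4286$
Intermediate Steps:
$Z{\left(U \right)} = -5$
$c = -80$ ($c = \left(4 + 12\right) \left(-5\right) = 16 \left(-5\right) = -80$)
$\frac{200 + c}{103 + F{\left(-7 \right)}} = \frac{200 - 80}{103 - 19} = \frac{120}{84} = 120 \cdot \frac{1}{84} = \frac{10}{7}$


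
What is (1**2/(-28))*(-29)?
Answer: 29/28 ≈ 1.0357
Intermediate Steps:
(1**2/(-28))*(-29) = -1/28*1*(-29) = -1/28*(-29) = 29/28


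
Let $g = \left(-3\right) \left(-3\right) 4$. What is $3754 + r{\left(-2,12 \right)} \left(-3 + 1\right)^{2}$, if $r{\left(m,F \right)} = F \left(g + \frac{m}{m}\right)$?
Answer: $5530$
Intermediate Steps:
$g = 36$ ($g = 9 \cdot 4 = 36$)
$r{\left(m,F \right)} = 37 F$ ($r{\left(m,F \right)} = F \left(36 + \frac{m}{m}\right) = F \left(36 + 1\right) = F 37 = 37 F$)
$3754 + r{\left(-2,12 \right)} \left(-3 + 1\right)^{2} = 3754 + 37 \cdot 12 \left(-3 + 1\right)^{2} = 3754 + 444 \left(-2\right)^{2} = 3754 + 444 \cdot 4 = 3754 + 1776 = 5530$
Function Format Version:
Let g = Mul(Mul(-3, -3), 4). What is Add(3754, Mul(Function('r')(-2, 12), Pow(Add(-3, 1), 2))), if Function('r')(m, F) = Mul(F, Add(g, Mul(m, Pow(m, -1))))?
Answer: 5530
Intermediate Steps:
g = 36 (g = Mul(9, 4) = 36)
Function('r')(m, F) = Mul(37, F) (Function('r')(m, F) = Mul(F, Add(36, Mul(m, Pow(m, -1)))) = Mul(F, Add(36, 1)) = Mul(F, 37) = Mul(37, F))
Add(3754, Mul(Function('r')(-2, 12), Pow(Add(-3, 1), 2))) = Add(3754, Mul(Mul(37, 12), Pow(Add(-3, 1), 2))) = Add(3754, Mul(444, Pow(-2, 2))) = Add(3754, Mul(444, 4)) = Add(3754, 1776) = 5530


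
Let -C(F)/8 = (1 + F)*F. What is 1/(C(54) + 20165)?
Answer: -1/3595 ≈ -0.00027816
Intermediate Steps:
C(F) = -8*F*(1 + F) (C(F) = -8*(1 + F)*F = -8*F*(1 + F))
1/(C(54) + 20165) = 1/(-8*54*(1 + 54) + 20165) = 1/(-8*54*55 + 20165) = 1/(-23760 + 20165) = 1/(-3595) = -1/3595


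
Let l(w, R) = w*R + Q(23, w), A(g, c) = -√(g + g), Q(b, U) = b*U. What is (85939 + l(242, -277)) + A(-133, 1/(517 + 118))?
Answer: 24471 - I*√266 ≈ 24471.0 - 16.31*I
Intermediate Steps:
Q(b, U) = U*b
A(g, c) = -√2*√g (A(g, c) = -√(2*g) = -√2*√g)
l(w, R) = 23*w + R*w (l(w, R) = w*R + w*23 = R*w + 23*w = 23*w + R*w)
(85939 + l(242, -277)) + A(-133, 1/(517 + 118)) = (85939 + 242*(23 - 277)) - √2*√(-133) = (85939 + 242*(-254)) - √2*I*√133 = (85939 - 61468) - I*√266 = 24471 - I*√266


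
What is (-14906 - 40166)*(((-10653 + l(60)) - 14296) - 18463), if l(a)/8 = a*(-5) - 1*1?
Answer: 2523399040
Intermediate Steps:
l(a) = -8 - 40*a (l(a) = 8*(a*(-5) - 1*1) = 8*(-5*a - 1) = 8*(-1 - 5*a) = -8 - 40*a)
(-14906 - 40166)*(((-10653 + l(60)) - 14296) - 18463) = (-14906 - 40166)*(((-10653 + (-8 - 40*60)) - 14296) - 18463) = -55072*(((-10653 + (-8 - 2400)) - 14296) - 18463) = -55072*(((-10653 - 2408) - 14296) - 18463) = -55072*((-13061 - 14296) - 18463) = -55072*(-27357 - 18463) = -55072*(-45820) = 2523399040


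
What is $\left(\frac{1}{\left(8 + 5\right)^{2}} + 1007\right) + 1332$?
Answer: $\frac{395292}{169} \approx 2339.0$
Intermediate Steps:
$\left(\frac{1}{\left(8 + 5\right)^{2}} + 1007\right) + 1332 = \left(\frac{1}{13^{2}} + 1007\right) + 1332 = \left(\frac{1}{169} + 1007\right) + 1332 = \frac{170184}{169} + 1332 = \frac{395292}{169}$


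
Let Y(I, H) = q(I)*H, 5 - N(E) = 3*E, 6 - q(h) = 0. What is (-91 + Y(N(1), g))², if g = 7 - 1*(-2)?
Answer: 1369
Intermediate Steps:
q(h) = 6 (q(h) = 6 - 1*0 = 6 + 0 = 6)
g = 9 (g = 7 + 2 = 9)
N(E) = 5 - 3*E
Y(I, H) = 6*H
(-91 + Y(N(1), g))² = (-91 + 6*9)² = (-91 + 54)² = (-37)² = 1369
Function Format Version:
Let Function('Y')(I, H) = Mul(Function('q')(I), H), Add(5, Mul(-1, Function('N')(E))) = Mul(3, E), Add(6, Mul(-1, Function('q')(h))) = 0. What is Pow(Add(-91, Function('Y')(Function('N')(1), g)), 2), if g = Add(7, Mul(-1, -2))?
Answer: 1369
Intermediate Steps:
Function('q')(h) = 6 (Function('q')(h) = Add(6, Mul(-1, 0)) = Add(6, 0) = 6)
g = 9 (g = Add(7, 2) = 9)
Function('N')(E) = Add(5, Mul(-3, E)) (Function('N')(E) = Add(5, Mul(-1, Mul(3, E))) = Add(5, Mul(-3, E)))
Function('Y')(I, H) = Mul(6, H)
Pow(Add(-91, Function('Y')(Function('N')(1), g)), 2) = Pow(Add(-91, Mul(6, 9)), 2) = Pow(Add(-91, 54), 2) = Pow(-37, 2) = 1369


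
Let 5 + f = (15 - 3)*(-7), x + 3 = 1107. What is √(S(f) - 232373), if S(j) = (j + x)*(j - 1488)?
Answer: 2*I*√458257 ≈ 1353.9*I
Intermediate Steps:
x = 1104 (x = -3 + 1107 = 1104)
f = -89 (f = -5 + (15 - 3)*(-7) = -5 + 12*(-7) = -5 - 84 = -89)
S(j) = (-1488 + j)*(1104 + j) (S(j) = (j + 1104)*(j - 1488) = (1104 + j)*(-1488 + j) = (-1488 + j)*(1104 + j))
√(S(f) - 232373) = √((-1642752 + (-89)² - 384*(-89)) - 232373) = √((-1642752 + 7921 + 34176) - 232373) = √(-1600655 - 232373) = √(-1833028) = 2*I*√458257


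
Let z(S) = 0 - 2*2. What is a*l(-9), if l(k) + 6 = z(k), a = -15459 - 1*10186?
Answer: 256450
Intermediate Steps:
z(S) = -4 (z(S) = 0 - 4 = -4)
a = -25645 (a = -15459 - 10186 = -25645)
l(k) = -10 (l(k) = -6 - 4 = -10)
a*l(-9) = -25645*(-10) = 256450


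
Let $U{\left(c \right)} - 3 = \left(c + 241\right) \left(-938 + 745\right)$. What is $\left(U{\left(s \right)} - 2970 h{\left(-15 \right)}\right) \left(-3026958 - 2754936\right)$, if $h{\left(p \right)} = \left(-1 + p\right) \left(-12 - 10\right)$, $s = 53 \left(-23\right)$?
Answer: $4953250297602$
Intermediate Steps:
$s = -1219$
$U{\left(c \right)} = -46510 - 193 c$ ($U{\left(c \right)} = 3 + \left(c + 241\right) \left(-938 + 745\right) = 3 + \left(241 + c\right) \left(-193\right) = 3 - \left(46513 + 193 c\right) = -46510 - 193 c$)
$h{\left(p \right)} = 22 - 22 p$ ($h{\left(p \right)} = \left(-1 + p\right) \left(-22\right) = 22 - 22 p$)
$\left(U{\left(s \right)} - 2970 h{\left(-15 \right)}\right) \left(-3026958 - 2754936\right) = \left(\left(-46510 - -235267\right) - 2970 \left(22 - -330\right)\right) \left(-3026958 - 2754936\right) = \left(\left(-46510 + 235267\right) - 2970 \left(22 + 330\right)\right) \left(-5781894\right) = \left(188757 - 1045440\right) \left(-5781894\right) = \left(-856683\right) \left(-5781894\right) = 4953250297602$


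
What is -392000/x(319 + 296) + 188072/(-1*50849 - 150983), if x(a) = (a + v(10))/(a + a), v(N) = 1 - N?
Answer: -2027404814409/2548129 ≈ -7.9564e+5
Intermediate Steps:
x(a) = (-9 + a)/(2*a) (x(a) = (a + (1 - 1*10))/(a + a) = (a + (1 - 10))/((2*a)) = (a - 9)*(1/(2*a)) = (-9 + a)*(1/(2*a)) = (-9 + a)/(2*a))
-392000/x(319 + 296) + 188072/(-1*50849 - 150983) = -392000*2*(319 + 296)/(-9 + (319 + 296)) + 188072/(-1*50849 - 150983) = -392000*1230/(-9 + 615) + 188072/(-50849 - 150983) = -392000/((1/2)*(1/615)*606) + 188072/(-201832) = -392000/101/205 + 188072*(-1/201832) = -392000*205/101 - 23509/25229 = -80360000/101 - 23509/25229 = -2027404814409/2548129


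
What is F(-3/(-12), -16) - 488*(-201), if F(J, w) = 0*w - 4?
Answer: 98084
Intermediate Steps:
F(J, w) = -4 (F(J, w) = 0 - 4 = -4)
F(-3/(-12), -16) - 488*(-201) = -4 - 488*(-201) = -4 + 98088 = 98084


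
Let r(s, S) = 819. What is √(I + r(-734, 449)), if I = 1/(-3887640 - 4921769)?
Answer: √63559057586271730/8809409 ≈ 28.618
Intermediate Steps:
I = -1/8809409 (I = 1/(-8809409) = -1/8809409 ≈ -1.1351e-7)
√(I + r(-734, 449)) = √(-1/8809409 + 819) = √(7214905970/8809409) = √63559057586271730/8809409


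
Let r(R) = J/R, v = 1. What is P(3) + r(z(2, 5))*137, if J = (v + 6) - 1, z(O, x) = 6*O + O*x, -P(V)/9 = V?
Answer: 114/11 ≈ 10.364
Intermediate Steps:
P(V) = -9*V
J = 6 (J = (1 + 6) - 1 = 7 - 1 = 6)
r(R) = 6/R
P(3) + r(z(2, 5))*137 = -9*3 + (6/((2*(6 + 5))))*137 = -27 + (6/((2*11)))*137 = -27 + (6/22)*137 = -27 + (6*(1/22))*137 = -27 + (3/11)*137 = -27 + 411/11 = 114/11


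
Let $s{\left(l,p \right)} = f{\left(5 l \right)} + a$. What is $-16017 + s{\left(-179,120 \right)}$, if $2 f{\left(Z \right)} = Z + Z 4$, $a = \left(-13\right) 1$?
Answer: $- \frac{36535}{2} \approx -18268.0$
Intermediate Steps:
$a = -13$
$f{\left(Z \right)} = \frac{5 Z}{2}$ ($f{\left(Z \right)} = \frac{Z + Z 4}{2} = \frac{Z + 4 Z}{2} = \frac{5 Z}{2}$)
$s{\left(l,p \right)} = -13 + \frac{25 l}{2}$ ($s{\left(l,p \right)} = \frac{5 \cdot 5 l}{2} - 13 = \frac{25 l}{2} - 13 = -13 + \frac{25 l}{2}$)
$-16017 + s{\left(-179,120 \right)} = -16017 + \left(-13 + \frac{25}{2} \left(-179\right)\right) = -16017 - \frac{4501}{2} = - \frac{36535}{2}$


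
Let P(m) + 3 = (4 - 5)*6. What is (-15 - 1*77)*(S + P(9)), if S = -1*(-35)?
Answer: -2392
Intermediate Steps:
P(m) = -9 (P(m) = -3 + (4 - 5)*6 = -3 - 1*6 = -3 - 6 = -9)
S = 35
(-15 - 1*77)*(S + P(9)) = (-15 - 1*77)*(35 - 9) = (-15 - 77)*26 = -92*26 = -2392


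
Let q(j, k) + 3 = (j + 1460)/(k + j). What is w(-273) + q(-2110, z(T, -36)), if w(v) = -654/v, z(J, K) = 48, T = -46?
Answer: -27130/93821 ≈ -0.28917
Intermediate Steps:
q(j, k) = -3 + (1460 + j)/(j + k) (q(j, k) = -3 + (j + 1460)/(k + j) = -3 + (1460 + j)/(j + k))
w(-273) + q(-2110, z(T, -36)) = -654/(-273) + (1460 - 3*48 - 2*(-2110))/(-2110 + 48) = -654*(-1/273) + (1460 - 144 + 4220)/(-2062) = 218/91 - 1/2062*5536 = 218/91 - 2768/1031 = -27130/93821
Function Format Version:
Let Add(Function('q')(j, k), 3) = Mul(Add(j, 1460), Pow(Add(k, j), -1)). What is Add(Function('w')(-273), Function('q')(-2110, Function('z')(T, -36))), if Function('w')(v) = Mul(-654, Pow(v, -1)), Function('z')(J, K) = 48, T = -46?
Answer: Rational(-27130, 93821) ≈ -0.28917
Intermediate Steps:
Function('q')(j, k) = Add(-3, Mul(Pow(Add(j, k), -1), Add(1460, j))) (Function('q')(j, k) = Add(-3, Mul(Add(j, 1460), Pow(Add(k, j), -1))) = Add(-3, Mul(Add(1460, j), Pow(Add(j, k), -1))) = Add(-3, Mul(Pow(Add(j, k), -1), Add(1460, j))))
Add(Function('w')(-273), Function('q')(-2110, Function('z')(T, -36))) = Add(Mul(-654, Pow(-273, -1)), Mul(Pow(Add(-2110, 48), -1), Add(1460, Mul(-3, 48), Mul(-2, -2110)))) = Add(Mul(-654, Rational(-1, 273)), Mul(Pow(-2062, -1), Add(1460, -144, 4220))) = Add(Rational(218, 91), Mul(Rational(-1, 2062), 5536)) = Add(Rational(218, 91), Rational(-2768, 1031)) = Rational(-27130, 93821)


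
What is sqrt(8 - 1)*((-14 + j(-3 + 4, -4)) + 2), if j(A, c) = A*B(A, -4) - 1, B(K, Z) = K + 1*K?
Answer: -11*sqrt(7) ≈ -29.103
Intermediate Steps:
B(K, Z) = 2*K (B(K, Z) = K + K = 2*K)
j(A, c) = -1 + 2*A**2 (j(A, c) = A*(2*A) - 1 = 2*A**2 - 1 = -1 + 2*A**2)
sqrt(8 - 1)*((-14 + j(-3 + 4, -4)) + 2) = sqrt(8 - 1)*((-14 + (-1 + 2*(-3 + 4)**2)) + 2) = sqrt(7)*((-14 + (-1 + 2*1**2)) + 2) = sqrt(7)*((-14 + (-1 + 2*1)) + 2) = sqrt(7)*((-14 + (-1 + 2)) + 2) = sqrt(7)*((-14 + 1) + 2) = sqrt(7)*(-13 + 2) = sqrt(7)*(-11) = -11*sqrt(7)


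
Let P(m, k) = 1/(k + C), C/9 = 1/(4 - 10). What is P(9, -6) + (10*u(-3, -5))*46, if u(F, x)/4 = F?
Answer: -82802/15 ≈ -5520.1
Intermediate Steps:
C = -3/2 (C = 9/(4 - 10) = 9/(-6) = 9*(-1/6) = -3/2 ≈ -1.5000)
u(F, x) = 4*F
P(m, k) = 1/(-3/2 + k) (P(m, k) = 1/(k - 3/2) = 1/(-3/2 + k))
P(9, -6) + (10*u(-3, -5))*46 = 2/(-3 + 2*(-6)) + (10*(4*(-3)))*46 = 2/(-3 - 12) + (10*(-12))*46 = 2/(-15) - 120*46 = 2*(-1/15) - 5520 = -2/15 - 5520 = -82802/15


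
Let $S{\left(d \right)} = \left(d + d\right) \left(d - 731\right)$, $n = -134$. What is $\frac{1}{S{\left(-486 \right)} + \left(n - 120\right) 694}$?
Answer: $\frac{1}{1006648} \approx 9.934 \cdot 10^{-7}$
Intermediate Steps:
$S{\left(d \right)} = 2 d \left(-731 + d\right)$
$\frac{1}{S{\left(-486 \right)} + \left(n - 120\right) 694} = \frac{1}{2 \left(-486\right) \left(-731 - 486\right) + \left(-134 - 120\right) 694} = \frac{1}{2 \left(-486\right) \left(-1217\right) - 176276} = \frac{1}{1182924 - 176276} = \frac{1}{1006648}$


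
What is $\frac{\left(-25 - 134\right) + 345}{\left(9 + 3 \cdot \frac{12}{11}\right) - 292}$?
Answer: $- \frac{2046}{3077} \approx -0.66493$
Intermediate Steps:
$\frac{\left(-25 - 134\right) + 345}{\left(9 + 3 \cdot \frac{12}{11}\right) - 292} = \frac{\left(-25 - 134\right) + 345}{\left(9 + 3 \cdot 12 \cdot \frac{1}{11}\right) - 292} = \frac{-159 + 345}{\left(9 + 3 \cdot \frac{12}{11}\right) - 292} = \frac{186}{\left(9 + \frac{36}{11}\right) - 292} = \frac{186}{\frac{135}{11} - 292} = \frac{186}{- \frac{3077}{11}} = 186 \left(- \frac{11}{3077}\right) = - \frac{2046}{3077}$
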